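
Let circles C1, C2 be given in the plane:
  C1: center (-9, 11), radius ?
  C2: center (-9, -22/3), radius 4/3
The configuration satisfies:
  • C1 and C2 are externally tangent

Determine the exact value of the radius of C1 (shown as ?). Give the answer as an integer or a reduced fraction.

17

1. [ext C1·C2]  r_C1² + (8/3)r_C1 − 1003/3 = 0  ⇒  r_C1 = 17 (r>0 drops 1)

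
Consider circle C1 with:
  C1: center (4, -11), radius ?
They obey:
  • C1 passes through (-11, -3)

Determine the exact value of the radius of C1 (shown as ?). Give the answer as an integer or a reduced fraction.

17

1. [C1∋P]  r_C1² − 289 = 0  ⇒  r_C1 = 17 (r>0 drops 1)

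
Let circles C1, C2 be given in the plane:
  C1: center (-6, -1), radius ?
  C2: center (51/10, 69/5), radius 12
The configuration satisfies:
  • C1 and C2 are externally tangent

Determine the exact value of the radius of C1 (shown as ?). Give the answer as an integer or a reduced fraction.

1. [ext C1·C2]  r_C1² + 24r_C1 − 793/4 = 0  ⇒  r_C1 = 13/2 (r>0 drops 1)

13/2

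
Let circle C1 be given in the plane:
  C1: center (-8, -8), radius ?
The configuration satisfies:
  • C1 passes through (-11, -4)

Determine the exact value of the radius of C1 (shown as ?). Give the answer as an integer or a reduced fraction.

1. [C1∋P]  r_C1² − 25 = 0  ⇒  r_C1 = 5 (r>0 drops 1)

5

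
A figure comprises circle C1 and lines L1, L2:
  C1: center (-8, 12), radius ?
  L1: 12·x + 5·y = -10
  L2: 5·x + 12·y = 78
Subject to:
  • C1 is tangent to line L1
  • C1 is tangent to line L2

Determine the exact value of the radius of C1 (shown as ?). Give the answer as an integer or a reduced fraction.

2

1. [C1‖L1]  r_C1² − 4 = 0  ⇒  r_C1 = 2 (r>0 drops 1)
2. [C1‖L2]  r_C1² − 4 = 0  ⇒  r_C1 = 2 (r>0 drops 1)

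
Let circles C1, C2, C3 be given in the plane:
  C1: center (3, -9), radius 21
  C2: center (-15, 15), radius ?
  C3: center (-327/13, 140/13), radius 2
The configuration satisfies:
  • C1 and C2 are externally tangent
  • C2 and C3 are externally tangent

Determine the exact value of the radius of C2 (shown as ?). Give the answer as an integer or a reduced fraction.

9

1. [ext C1·C2]  r_C2² + 42r_C2 − 459 = 0  ⇒  r_C2 = 9 (r>0 drops 1)
2. [ext C2·C3]  r_C2² + 4r_C2 − 117 = 0  ⇒  r_C2 = 9 (r>0 drops 1)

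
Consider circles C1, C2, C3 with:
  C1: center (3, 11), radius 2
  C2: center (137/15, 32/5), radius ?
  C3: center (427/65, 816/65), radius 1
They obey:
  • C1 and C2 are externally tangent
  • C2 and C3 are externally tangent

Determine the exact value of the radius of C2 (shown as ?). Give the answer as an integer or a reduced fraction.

1. [ext C1·C2]  r_C2² + 4r_C2 − 493/9 = 0  ⇒  r_C2 = 17/3 (r>0 drops 1)
2. [ext C2·C3]  r_C2² + 2r_C2 − 391/9 = 0  ⇒  r_C2 = 17/3 (r>0 drops 1)

17/3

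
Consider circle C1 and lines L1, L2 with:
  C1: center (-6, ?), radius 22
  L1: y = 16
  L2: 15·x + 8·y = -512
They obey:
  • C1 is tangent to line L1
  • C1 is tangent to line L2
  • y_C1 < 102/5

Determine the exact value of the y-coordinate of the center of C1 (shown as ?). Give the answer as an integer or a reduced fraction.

1. [C1‖L1]  y_C1² − 32y_C1 − 228 = 0  ⇒  y_C1 = -6 or 38
2. [C1‖L2]  y_C1² + (211/2)y_C1 + 597 = 0  ⇒  y_C1 = -199/2 or -6

-6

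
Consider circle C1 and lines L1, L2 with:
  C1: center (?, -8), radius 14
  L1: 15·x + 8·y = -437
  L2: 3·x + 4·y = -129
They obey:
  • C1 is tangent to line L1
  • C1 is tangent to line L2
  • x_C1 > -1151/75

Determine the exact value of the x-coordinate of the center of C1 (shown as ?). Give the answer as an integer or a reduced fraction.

1. [C1‖L1]  x_C1² + (746/15)x_C1 + 1833/5 = 0  ⇒  x_C1 = -611/15 or -9
2. [C1‖L2]  x_C1² + (194/3)x_C1 + 501 = 0  ⇒  x_C1 = -167/3 or -9

-9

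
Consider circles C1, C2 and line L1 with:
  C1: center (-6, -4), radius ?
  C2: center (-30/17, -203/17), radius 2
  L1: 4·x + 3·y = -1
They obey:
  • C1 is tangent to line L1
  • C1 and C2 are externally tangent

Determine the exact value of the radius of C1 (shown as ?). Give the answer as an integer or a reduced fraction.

7

1. [C1‖L1]  r_C1² − 49 = 0  ⇒  r_C1 = 7 (r>0 drops 1)
2. [ext C1·C2]  r_C1² + 4r_C1 − 77 = 0  ⇒  r_C1 = 7 (r>0 drops 1)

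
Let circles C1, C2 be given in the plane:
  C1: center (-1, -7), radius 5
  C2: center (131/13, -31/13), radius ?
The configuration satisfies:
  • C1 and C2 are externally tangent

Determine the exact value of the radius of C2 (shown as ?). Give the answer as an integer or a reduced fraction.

1. [ext C1·C2]  r_C2² + 10r_C2 − 119 = 0  ⇒  r_C2 = 7 (r>0 drops 1)

7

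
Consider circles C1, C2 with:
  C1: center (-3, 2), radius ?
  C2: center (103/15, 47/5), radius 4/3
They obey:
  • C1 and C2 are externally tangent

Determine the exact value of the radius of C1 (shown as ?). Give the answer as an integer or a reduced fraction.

1. [ext C1·C2]  r_C1² + (8/3)r_C1 − 451/3 = 0  ⇒  r_C1 = 11 (r>0 drops 1)

11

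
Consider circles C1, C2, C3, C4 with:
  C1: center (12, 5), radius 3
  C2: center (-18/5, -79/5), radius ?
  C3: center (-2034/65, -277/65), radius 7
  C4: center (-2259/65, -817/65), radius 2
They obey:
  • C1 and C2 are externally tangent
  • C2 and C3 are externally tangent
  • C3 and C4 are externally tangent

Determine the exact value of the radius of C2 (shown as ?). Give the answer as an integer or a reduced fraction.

23

1. [ext C1·C2]  r_C2² + 6r_C2 − 667 = 0  ⇒  r_C2 = 23 (r>0 drops 1)
2. [ext C2·C3]  r_C2² + 14r_C2 − 851 = 0  ⇒  r_C2 = 23 (r>0 drops 1)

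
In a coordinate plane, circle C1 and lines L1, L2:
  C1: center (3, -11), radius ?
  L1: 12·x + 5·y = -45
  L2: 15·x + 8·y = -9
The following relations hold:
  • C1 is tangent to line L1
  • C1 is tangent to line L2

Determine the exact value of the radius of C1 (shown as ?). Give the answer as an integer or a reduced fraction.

2

1. [C1‖L1]  r_C1² − 4 = 0  ⇒  r_C1 = 2 (r>0 drops 1)
2. [C1‖L2]  r_C1² − 4 = 0  ⇒  r_C1 = 2 (r>0 drops 1)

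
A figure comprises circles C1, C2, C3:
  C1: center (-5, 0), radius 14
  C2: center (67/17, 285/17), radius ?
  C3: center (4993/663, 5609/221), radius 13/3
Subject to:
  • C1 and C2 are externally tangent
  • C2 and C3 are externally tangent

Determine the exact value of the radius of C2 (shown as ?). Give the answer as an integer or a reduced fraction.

1. [ext C1·C2]  r_C2² + 28r_C2 − 165 = 0  ⇒  r_C2 = 5 (r>0 drops 1)
2. [ext C2·C3]  r_C2² + (26/3)r_C2 − 205/3 = 0  ⇒  r_C2 = 5 (r>0 drops 1)

5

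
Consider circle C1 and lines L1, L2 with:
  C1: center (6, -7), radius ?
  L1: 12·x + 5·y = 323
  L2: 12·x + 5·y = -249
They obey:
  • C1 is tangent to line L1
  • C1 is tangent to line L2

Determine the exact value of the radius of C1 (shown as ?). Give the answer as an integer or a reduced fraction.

22

1. [C1‖L1]  r_C1² − 484 = 0  ⇒  r_C1 = 22 (r>0 drops 1)
2. [C1‖L2]  r_C1² − 484 = 0  ⇒  r_C1 = 22 (r>0 drops 1)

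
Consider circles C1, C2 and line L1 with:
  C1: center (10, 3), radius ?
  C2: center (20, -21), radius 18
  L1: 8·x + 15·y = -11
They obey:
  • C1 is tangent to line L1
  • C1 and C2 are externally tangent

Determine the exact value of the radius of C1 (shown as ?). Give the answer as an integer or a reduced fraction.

1. [C1‖L1]  r_C1² − 64 = 0  ⇒  r_C1 = 8 (r>0 drops 1)
2. [ext C1·C2]  r_C1² + 36r_C1 − 352 = 0  ⇒  r_C1 = 8 (r>0 drops 1)

8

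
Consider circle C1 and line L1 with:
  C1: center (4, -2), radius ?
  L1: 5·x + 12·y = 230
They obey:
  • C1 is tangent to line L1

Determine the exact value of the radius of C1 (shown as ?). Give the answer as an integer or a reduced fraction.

18

1. [C1‖L1]  r_C1² − 324 = 0  ⇒  r_C1 = 18 (r>0 drops 1)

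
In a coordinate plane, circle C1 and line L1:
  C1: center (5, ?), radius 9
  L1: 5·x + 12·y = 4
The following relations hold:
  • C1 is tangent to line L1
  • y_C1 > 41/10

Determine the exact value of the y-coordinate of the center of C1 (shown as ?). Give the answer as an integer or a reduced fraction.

8

1. [C1‖L1]  y_C1² + (7/2)y_C1 − 92 = 0  ⇒  y_C1 = -23/2 or 8
2. given y_C1 > 41/10: keep 8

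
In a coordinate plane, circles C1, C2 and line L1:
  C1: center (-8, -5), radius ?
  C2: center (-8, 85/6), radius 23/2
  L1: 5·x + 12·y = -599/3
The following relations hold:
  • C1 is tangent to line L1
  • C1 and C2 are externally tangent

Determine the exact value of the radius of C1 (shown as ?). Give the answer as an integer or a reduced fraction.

1. [C1‖L1]  r_C1² − 529/9 = 0  ⇒  r_C1 = 23/3 (r>0 drops 1)
2. [ext C1·C2]  r_C1² + 23r_C1 − 2116/9 = 0  ⇒  r_C1 = 23/3 (r>0 drops 1)

23/3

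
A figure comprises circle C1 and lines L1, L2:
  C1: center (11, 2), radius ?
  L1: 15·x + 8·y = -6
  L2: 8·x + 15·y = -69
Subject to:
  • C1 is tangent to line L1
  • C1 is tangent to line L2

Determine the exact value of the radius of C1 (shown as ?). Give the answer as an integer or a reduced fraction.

11

1. [C1‖L1]  r_C1² − 121 = 0  ⇒  r_C1 = 11 (r>0 drops 1)
2. [C1‖L2]  r_C1² − 121 = 0  ⇒  r_C1 = 11 (r>0 drops 1)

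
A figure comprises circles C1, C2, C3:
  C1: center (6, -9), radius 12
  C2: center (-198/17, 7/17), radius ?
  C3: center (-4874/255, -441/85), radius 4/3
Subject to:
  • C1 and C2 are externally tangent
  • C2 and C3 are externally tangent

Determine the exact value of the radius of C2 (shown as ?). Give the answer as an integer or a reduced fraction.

1. [ext C1·C2]  r_C2² + 24r_C2 − 256 = 0  ⇒  r_C2 = 8 (r>0 drops 1)
2. [ext C2·C3]  r_C2² + (8/3)r_C2 − 256/3 = 0  ⇒  r_C2 = 8 (r>0 drops 1)

8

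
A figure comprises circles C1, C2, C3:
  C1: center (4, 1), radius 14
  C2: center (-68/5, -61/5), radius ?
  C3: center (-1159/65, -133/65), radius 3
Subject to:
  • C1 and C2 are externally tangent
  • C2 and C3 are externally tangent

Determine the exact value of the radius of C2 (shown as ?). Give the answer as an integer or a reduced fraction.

1. [ext C1·C2]  r_C2² + 28r_C2 − 288 = 0  ⇒  r_C2 = 8 (r>0 drops 1)
2. [ext C2·C3]  r_C2² + 6r_C2 − 112 = 0  ⇒  r_C2 = 8 (r>0 drops 1)

8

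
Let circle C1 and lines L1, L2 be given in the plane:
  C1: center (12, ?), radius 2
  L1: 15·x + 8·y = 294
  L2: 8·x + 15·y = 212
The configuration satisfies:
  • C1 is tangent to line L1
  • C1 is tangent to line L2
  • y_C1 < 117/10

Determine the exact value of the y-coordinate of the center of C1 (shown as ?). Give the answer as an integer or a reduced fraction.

10

1. [C1‖L1]  y_C1² − (57/2)y_C1 + 185 = 0  ⇒  y_C1 = 10 or 37/2
2. [C1‖L2]  y_C1² − (232/15)y_C1 + 164/3 = 0  ⇒  y_C1 = 82/15 or 10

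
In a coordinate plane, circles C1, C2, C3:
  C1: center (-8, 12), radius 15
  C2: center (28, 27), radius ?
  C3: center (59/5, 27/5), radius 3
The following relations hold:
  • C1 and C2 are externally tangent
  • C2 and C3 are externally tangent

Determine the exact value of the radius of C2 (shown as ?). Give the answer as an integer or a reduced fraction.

24

1. [ext C1·C2]  r_C2² + 30r_C2 − 1296 = 0  ⇒  r_C2 = 24 (r>0 drops 1)
2. [ext C2·C3]  r_C2² + 6r_C2 − 720 = 0  ⇒  r_C2 = 24 (r>0 drops 1)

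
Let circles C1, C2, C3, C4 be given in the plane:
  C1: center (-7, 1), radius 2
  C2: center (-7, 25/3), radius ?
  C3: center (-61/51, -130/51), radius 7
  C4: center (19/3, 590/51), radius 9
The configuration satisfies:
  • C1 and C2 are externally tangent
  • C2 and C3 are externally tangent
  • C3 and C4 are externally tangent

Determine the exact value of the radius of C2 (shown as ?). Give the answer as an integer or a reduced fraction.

16/3

1. [ext C1·C2]  r_C2² + 4r_C2 − 448/9 = 0  ⇒  r_C2 = 16/3 (r>0 drops 1)
2. [ext C2·C3]  r_C2² + 14r_C2 − 928/9 = 0  ⇒  r_C2 = 16/3 (r>0 drops 1)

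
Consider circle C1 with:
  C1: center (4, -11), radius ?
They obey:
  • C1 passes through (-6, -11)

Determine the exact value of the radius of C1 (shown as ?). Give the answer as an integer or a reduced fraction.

1. [C1∋P]  r_C1² − 100 = 0  ⇒  r_C1 = 10 (r>0 drops 1)

10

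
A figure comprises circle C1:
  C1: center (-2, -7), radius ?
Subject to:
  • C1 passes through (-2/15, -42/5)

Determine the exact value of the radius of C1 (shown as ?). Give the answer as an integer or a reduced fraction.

7/3

1. [C1∋P]  r_C1² − 49/9 = 0  ⇒  r_C1 = 7/3 (r>0 drops 1)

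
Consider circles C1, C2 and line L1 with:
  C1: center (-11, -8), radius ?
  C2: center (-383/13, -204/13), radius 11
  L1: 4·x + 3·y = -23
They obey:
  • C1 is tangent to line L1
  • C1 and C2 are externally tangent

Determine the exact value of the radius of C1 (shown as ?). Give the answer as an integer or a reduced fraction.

9

1. [C1‖L1]  r_C1² − 81 = 0  ⇒  r_C1 = 9 (r>0 drops 1)
2. [ext C1·C2]  r_C1² + 22r_C1 − 279 = 0  ⇒  r_C1 = 9 (r>0 drops 1)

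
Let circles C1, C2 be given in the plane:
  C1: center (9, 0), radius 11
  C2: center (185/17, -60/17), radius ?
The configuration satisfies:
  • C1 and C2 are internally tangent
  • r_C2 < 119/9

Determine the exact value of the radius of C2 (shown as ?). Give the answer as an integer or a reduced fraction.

7

1. [int C1,C2]  r_C2² − 22r_C2 + 105 = 0  ⇒  r_C2 = 7 or 15
2. given r_C2 < 119/9: keep 7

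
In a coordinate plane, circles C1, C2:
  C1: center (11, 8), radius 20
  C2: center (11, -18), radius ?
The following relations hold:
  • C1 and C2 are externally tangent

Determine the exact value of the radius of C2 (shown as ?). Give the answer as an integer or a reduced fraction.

1. [ext C1·C2]  r_C2² + 40r_C2 − 276 = 0  ⇒  r_C2 = 6 (r>0 drops 1)

6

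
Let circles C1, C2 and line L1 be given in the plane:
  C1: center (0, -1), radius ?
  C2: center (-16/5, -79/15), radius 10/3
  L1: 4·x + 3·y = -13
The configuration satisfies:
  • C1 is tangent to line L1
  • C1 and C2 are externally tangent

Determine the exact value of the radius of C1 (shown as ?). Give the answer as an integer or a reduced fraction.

1. [C1‖L1]  r_C1² − 4 = 0  ⇒  r_C1 = 2 (r>0 drops 1)
2. [ext C1·C2]  r_C1² + (20/3)r_C1 − 52/3 = 0  ⇒  r_C1 = 2 (r>0 drops 1)

2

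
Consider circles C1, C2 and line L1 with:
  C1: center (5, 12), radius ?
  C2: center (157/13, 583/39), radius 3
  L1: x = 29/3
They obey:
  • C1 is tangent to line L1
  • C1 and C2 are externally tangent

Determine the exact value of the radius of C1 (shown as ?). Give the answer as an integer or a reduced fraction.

14/3

1. [C1‖L1]  r_C1² − 196/9 = 0  ⇒  r_C1 = 14/3 (r>0 drops 1)
2. [ext C1·C2]  r_C1² + 6r_C1 − 448/9 = 0  ⇒  r_C1 = 14/3 (r>0 drops 1)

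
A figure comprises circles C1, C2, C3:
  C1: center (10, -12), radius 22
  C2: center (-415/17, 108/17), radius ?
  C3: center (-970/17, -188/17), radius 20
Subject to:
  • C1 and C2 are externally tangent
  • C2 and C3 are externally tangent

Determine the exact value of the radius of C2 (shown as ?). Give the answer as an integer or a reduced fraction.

1. [ext C1·C2]  r_C2² + 44r_C2 − 1037 = 0  ⇒  r_C2 = 17 (r>0 drops 1)
2. [ext C2·C3]  r_C2² + 40r_C2 − 969 = 0  ⇒  r_C2 = 17 (r>0 drops 1)

17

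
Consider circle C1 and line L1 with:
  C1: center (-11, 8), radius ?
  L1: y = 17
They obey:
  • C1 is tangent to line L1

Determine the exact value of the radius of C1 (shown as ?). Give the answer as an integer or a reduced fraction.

1. [C1‖L1]  r_C1² − 81 = 0  ⇒  r_C1 = 9 (r>0 drops 1)

9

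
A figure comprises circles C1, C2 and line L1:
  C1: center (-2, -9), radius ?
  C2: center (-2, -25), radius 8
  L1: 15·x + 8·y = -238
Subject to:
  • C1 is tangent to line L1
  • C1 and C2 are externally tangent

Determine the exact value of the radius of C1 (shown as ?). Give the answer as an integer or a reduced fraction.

8

1. [C1‖L1]  r_C1² − 64 = 0  ⇒  r_C1 = 8 (r>0 drops 1)
2. [ext C1·C2]  r_C1² + 16r_C1 − 192 = 0  ⇒  r_C1 = 8 (r>0 drops 1)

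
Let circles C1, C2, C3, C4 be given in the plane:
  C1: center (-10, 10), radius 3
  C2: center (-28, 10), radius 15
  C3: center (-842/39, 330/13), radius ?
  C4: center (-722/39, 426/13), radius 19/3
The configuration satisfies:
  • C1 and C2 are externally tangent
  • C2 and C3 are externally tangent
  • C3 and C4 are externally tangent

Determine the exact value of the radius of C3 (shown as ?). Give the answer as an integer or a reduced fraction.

1. [ext C2·C3]  r_C3² + 30r_C3 − 475/9 = 0  ⇒  r_C3 = 5/3 (r>0 drops 1)
2. [ext C3·C4]  r_C3² + (38/3)r_C3 − 215/9 = 0  ⇒  r_C3 = 5/3 (r>0 drops 1)

5/3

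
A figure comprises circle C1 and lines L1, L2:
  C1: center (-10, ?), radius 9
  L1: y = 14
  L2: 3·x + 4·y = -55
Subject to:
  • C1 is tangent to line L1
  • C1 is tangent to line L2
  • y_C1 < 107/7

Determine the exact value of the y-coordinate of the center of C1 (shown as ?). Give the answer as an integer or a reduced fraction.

5

1. [C1‖L1]  y_C1² − 28y_C1 + 115 = 0  ⇒  y_C1 = 5 or 23
2. [C1‖L2]  y_C1² + (25/2)y_C1 − 175/2 = 0  ⇒  y_C1 = -35/2 or 5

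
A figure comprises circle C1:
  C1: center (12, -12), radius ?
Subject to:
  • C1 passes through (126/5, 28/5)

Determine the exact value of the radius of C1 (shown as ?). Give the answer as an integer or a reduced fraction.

22

1. [C1∋P]  r_C1² − 484 = 0  ⇒  r_C1 = 22 (r>0 drops 1)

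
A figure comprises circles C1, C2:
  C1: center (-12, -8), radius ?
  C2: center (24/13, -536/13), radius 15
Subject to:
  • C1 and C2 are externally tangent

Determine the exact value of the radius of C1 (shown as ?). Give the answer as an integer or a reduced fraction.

1. [ext C1·C2]  r_C1² + 30r_C1 − 1071 = 0  ⇒  r_C1 = 21 (r>0 drops 1)

21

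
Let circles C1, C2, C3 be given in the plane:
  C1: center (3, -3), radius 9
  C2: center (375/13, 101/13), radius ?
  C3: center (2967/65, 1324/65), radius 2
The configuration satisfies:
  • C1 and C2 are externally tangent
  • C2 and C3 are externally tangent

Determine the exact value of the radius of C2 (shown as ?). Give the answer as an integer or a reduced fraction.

1. [ext C1·C2]  r_C2² + 18r_C2 − 703 = 0  ⇒  r_C2 = 19 (r>0 drops 1)
2. [ext C2·C3]  r_C2² + 4r_C2 − 437 = 0  ⇒  r_C2 = 19 (r>0 drops 1)

19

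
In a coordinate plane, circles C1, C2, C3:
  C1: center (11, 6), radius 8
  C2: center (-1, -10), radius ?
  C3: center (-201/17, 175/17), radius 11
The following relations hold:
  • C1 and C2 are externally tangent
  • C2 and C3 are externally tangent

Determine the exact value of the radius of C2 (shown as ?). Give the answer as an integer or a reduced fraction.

12

1. [ext C1·C2]  r_C2² + 16r_C2 − 336 = 0  ⇒  r_C2 = 12 (r>0 drops 1)
2. [ext C2·C3]  r_C2² + 22r_C2 − 408 = 0  ⇒  r_C2 = 12 (r>0 drops 1)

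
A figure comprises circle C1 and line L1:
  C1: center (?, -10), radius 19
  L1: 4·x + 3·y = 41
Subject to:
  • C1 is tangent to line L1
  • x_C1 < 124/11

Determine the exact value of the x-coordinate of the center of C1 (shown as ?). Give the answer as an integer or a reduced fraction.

-6

1. [C1‖L1]  x_C1² − (71/2)x_C1 − 249 = 0  ⇒  x_C1 = -6 or 83/2
2. given x_C1 < 124/11: keep -6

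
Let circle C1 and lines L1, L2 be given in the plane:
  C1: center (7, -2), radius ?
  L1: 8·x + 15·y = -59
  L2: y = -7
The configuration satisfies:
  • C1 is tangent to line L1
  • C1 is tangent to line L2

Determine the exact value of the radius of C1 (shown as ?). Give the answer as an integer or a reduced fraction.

5

1. [C1‖L1]  r_C1² − 25 = 0  ⇒  r_C1 = 5 (r>0 drops 1)
2. [C1‖L2]  r_C1² − 25 = 0  ⇒  r_C1 = 5 (r>0 drops 1)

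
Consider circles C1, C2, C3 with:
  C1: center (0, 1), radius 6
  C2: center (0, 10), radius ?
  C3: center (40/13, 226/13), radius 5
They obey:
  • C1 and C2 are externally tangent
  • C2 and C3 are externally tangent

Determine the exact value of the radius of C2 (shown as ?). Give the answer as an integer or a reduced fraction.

3

1. [ext C1·C2]  r_C2² + 12r_C2 − 45 = 0  ⇒  r_C2 = 3 (r>0 drops 1)
2. [ext C2·C3]  r_C2² + 10r_C2 − 39 = 0  ⇒  r_C2 = 3 (r>0 drops 1)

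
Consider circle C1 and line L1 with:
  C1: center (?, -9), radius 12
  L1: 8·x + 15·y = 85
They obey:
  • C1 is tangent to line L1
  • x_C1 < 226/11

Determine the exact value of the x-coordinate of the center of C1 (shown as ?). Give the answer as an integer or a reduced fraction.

1. [C1‖L1]  x_C1² − 55x_C1 + 106 = 0  ⇒  x_C1 = 2 or 53
2. given x_C1 < 226/11: keep 2

2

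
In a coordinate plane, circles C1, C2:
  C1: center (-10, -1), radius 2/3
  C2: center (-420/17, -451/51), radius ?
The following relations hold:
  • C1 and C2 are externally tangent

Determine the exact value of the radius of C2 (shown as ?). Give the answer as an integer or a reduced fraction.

1. [ext C1·C2]  r_C2² + (4/3)r_C2 − 832/3 = 0  ⇒  r_C2 = 16 (r>0 drops 1)

16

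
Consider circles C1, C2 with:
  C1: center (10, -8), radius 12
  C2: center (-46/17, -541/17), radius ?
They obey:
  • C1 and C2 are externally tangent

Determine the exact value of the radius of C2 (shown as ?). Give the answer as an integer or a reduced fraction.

1. [ext C1·C2]  r_C2² + 24r_C2 − 585 = 0  ⇒  r_C2 = 15 (r>0 drops 1)

15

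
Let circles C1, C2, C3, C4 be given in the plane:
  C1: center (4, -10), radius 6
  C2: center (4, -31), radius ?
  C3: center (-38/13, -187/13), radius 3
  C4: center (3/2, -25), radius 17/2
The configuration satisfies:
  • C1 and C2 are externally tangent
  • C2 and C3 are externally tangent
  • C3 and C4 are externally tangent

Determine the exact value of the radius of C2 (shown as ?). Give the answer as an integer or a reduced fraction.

15

1. [ext C1·C2]  r_C2² + 12r_C2 − 405 = 0  ⇒  r_C2 = 15 (r>0 drops 1)
2. [ext C2·C3]  r_C2² + 6r_C2 − 315 = 0  ⇒  r_C2 = 15 (r>0 drops 1)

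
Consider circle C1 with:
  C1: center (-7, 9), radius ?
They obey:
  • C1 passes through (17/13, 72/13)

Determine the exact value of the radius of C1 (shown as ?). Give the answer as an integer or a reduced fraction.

9

1. [C1∋P]  r_C1² − 81 = 0  ⇒  r_C1 = 9 (r>0 drops 1)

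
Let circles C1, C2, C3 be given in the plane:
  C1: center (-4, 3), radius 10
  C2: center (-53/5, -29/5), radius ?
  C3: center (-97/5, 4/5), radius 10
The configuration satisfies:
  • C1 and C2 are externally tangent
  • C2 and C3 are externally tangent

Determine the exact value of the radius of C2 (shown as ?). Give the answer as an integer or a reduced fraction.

1

1. [ext C1·C2]  r_C2² + 20r_C2 − 21 = 0  ⇒  r_C2 = 1 (r>0 drops 1)
2. [ext C2·C3]  r_C2² + 20r_C2 − 21 = 0  ⇒  r_C2 = 1 (r>0 drops 1)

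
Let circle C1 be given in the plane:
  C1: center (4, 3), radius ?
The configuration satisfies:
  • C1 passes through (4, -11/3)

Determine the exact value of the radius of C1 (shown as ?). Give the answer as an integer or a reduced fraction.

20/3

1. [C1∋P]  r_C1² − 400/9 = 0  ⇒  r_C1 = 20/3 (r>0 drops 1)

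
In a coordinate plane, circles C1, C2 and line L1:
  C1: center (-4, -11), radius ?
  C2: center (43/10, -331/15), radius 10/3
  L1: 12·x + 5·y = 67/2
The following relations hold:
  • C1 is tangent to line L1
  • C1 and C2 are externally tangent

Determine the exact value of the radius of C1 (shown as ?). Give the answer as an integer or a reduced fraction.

21/2

1. [C1‖L1]  r_C1² − 441/4 = 0  ⇒  r_C1 = 21/2 (r>0 drops 1)
2. [ext C1·C2]  r_C1² + (20/3)r_C1 − 721/4 = 0  ⇒  r_C1 = 21/2 (r>0 drops 1)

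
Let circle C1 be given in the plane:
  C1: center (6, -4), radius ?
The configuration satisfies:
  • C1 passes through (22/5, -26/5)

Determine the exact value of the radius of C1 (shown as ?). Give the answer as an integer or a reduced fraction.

2

1. [C1∋P]  r_C1² − 4 = 0  ⇒  r_C1 = 2 (r>0 drops 1)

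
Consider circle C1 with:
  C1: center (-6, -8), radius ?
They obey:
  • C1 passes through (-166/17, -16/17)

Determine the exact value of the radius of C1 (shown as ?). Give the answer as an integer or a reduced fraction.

1. [C1∋P]  r_C1² − 64 = 0  ⇒  r_C1 = 8 (r>0 drops 1)

8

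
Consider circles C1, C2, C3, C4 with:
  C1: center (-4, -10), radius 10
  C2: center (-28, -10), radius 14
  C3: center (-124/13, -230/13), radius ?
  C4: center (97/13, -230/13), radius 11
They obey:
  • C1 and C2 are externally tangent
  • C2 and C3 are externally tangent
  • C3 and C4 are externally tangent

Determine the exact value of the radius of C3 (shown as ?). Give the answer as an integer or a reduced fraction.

1. [ext C2·C3]  r_C3² + 28r_C3 − 204 = 0  ⇒  r_C3 = 6 (r>0 drops 1)
2. [ext C3·C4]  r_C3² + 22r_C3 − 168 = 0  ⇒  r_C3 = 6 (r>0 drops 1)

6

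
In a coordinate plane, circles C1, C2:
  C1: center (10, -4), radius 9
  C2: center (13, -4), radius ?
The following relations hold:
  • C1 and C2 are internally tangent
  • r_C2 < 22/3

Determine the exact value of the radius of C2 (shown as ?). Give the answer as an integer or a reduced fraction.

1. [int C1,C2]  r_C2² − 18r_C2 + 72 = 0  ⇒  r_C2 = 6 or 12
2. given r_C2 < 22/3: keep 6

6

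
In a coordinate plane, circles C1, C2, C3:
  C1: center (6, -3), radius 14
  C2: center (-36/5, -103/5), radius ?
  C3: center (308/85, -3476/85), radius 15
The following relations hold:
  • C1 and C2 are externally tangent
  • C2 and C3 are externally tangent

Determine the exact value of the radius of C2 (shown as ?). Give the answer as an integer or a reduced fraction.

1. [ext C1·C2]  r_C2² + 28r_C2 − 288 = 0  ⇒  r_C2 = 8 (r>0 drops 1)
2. [ext C2·C3]  r_C2² + 30r_C2 − 304 = 0  ⇒  r_C2 = 8 (r>0 drops 1)

8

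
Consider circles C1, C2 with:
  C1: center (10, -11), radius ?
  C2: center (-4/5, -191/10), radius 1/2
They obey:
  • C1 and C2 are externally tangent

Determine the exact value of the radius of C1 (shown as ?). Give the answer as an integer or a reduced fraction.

13

1. [ext C1·C2]  r_C1² + 1r_C1 − 182 = 0  ⇒  r_C1 = 13 (r>0 drops 1)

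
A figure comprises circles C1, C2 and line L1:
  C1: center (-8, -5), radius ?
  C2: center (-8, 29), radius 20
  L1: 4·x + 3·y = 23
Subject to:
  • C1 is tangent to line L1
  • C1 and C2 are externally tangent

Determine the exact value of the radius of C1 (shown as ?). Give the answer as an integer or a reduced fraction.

14

1. [C1‖L1]  r_C1² − 196 = 0  ⇒  r_C1 = 14 (r>0 drops 1)
2. [ext C1·C2]  r_C1² + 40r_C1 − 756 = 0  ⇒  r_C1 = 14 (r>0 drops 1)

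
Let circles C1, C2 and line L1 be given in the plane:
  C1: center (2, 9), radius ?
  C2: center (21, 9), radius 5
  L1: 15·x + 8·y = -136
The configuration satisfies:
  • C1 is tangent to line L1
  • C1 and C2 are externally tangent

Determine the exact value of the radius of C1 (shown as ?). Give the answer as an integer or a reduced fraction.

1. [C1‖L1]  r_C1² − 196 = 0  ⇒  r_C1 = 14 (r>0 drops 1)
2. [ext C1·C2]  r_C1² + 10r_C1 − 336 = 0  ⇒  r_C1 = 14 (r>0 drops 1)

14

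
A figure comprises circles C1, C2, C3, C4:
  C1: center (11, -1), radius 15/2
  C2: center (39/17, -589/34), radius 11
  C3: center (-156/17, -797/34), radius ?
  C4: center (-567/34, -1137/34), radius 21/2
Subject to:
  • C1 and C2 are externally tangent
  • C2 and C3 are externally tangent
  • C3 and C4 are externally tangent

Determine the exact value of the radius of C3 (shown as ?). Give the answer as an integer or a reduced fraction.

2

1. [ext C2·C3]  r_C3² + 22r_C3 − 48 = 0  ⇒  r_C3 = 2 (r>0 drops 1)
2. [ext C3·C4]  r_C3² + 21r_C3 − 46 = 0  ⇒  r_C3 = 2 (r>0 drops 1)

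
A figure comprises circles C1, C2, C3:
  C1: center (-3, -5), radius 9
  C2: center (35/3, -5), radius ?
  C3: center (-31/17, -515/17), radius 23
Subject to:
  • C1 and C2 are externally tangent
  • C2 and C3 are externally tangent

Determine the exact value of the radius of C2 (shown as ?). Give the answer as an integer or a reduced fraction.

1. [ext C1·C2]  r_C2² + 18r_C2 − 1207/9 = 0  ⇒  r_C2 = 17/3 (r>0 drops 1)
2. [ext C2·C3]  r_C2² + 46r_C2 − 2635/9 = 0  ⇒  r_C2 = 17/3 (r>0 drops 1)

17/3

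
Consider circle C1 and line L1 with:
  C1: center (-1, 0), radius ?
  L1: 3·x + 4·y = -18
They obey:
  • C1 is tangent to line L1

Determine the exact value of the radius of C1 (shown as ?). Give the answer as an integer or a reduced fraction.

1. [C1‖L1]  r_C1² − 9 = 0  ⇒  r_C1 = 3 (r>0 drops 1)

3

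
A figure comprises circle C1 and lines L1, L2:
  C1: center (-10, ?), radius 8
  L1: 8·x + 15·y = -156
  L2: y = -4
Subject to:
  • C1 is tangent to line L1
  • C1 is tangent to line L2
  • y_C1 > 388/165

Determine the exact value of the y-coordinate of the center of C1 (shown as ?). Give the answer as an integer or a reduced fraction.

4

1. [C1‖L1]  y_C1² + (152/15)y_C1 − 848/15 = 0  ⇒  y_C1 = -212/15 or 4
2. [C1‖L2]  y_C1² + 8y_C1 − 48 = 0  ⇒  y_C1 = -12 or 4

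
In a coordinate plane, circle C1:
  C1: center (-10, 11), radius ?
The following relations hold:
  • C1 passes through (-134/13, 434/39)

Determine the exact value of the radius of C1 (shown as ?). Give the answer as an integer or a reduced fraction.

1. [C1∋P]  r_C1² − 1/9 = 0  ⇒  r_C1 = 1/3 (r>0 drops 1)

1/3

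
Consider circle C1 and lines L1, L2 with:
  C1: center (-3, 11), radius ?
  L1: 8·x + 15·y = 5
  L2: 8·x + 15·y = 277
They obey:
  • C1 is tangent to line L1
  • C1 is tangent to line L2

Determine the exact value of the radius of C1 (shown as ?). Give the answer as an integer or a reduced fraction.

8

1. [C1‖L1]  r_C1² − 64 = 0  ⇒  r_C1 = 8 (r>0 drops 1)
2. [C1‖L2]  r_C1² − 64 = 0  ⇒  r_C1 = 8 (r>0 drops 1)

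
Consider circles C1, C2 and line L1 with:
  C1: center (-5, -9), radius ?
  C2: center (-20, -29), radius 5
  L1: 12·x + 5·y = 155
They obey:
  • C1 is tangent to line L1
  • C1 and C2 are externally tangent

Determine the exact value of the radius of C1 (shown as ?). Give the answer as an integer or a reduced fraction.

1. [C1‖L1]  r_C1² − 400 = 0  ⇒  r_C1 = 20 (r>0 drops 1)
2. [ext C1·C2]  r_C1² + 10r_C1 − 600 = 0  ⇒  r_C1 = 20 (r>0 drops 1)

20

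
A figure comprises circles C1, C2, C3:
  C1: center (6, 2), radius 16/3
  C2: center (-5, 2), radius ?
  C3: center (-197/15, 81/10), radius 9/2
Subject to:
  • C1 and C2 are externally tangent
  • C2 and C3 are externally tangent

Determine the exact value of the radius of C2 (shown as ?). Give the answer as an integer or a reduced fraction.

17/3

1. [ext C1·C2]  r_C2² + (32/3)r_C2 − 833/9 = 0  ⇒  r_C2 = 17/3 (r>0 drops 1)
2. [ext C2·C3]  r_C2² + 9r_C2 − 748/9 = 0  ⇒  r_C2 = 17/3 (r>0 drops 1)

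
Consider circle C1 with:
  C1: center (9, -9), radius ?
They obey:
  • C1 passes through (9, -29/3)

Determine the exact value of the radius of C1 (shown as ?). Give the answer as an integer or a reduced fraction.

1. [C1∋P]  r_C1² − 4/9 = 0  ⇒  r_C1 = 2/3 (r>0 drops 1)

2/3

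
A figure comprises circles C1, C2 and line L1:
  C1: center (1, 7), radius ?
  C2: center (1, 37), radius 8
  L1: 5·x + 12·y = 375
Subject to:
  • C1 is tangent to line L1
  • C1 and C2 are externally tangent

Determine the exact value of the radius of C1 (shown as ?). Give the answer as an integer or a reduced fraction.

1. [C1‖L1]  r_C1² − 484 = 0  ⇒  r_C1 = 22 (r>0 drops 1)
2. [ext C1·C2]  r_C1² + 16r_C1 − 836 = 0  ⇒  r_C1 = 22 (r>0 drops 1)

22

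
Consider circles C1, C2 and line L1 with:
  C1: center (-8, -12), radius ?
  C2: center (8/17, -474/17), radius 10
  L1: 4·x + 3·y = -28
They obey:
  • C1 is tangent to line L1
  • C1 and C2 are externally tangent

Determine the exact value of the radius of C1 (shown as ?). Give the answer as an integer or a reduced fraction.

8

1. [C1‖L1]  r_C1² − 64 = 0  ⇒  r_C1 = 8 (r>0 drops 1)
2. [ext C1·C2]  r_C1² + 20r_C1 − 224 = 0  ⇒  r_C1 = 8 (r>0 drops 1)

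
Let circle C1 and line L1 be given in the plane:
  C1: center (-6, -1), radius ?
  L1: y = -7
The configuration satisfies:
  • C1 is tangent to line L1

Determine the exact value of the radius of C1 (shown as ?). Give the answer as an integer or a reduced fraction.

6

1. [C1‖L1]  r_C1² − 36 = 0  ⇒  r_C1 = 6 (r>0 drops 1)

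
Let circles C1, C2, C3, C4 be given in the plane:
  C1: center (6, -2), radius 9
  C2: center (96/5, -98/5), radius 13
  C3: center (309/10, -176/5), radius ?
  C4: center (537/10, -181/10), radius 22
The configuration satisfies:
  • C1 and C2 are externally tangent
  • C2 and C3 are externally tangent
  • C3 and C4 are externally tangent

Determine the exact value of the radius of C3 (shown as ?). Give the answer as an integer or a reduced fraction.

13/2

1. [ext C2·C3]  r_C3² + 26r_C3 − 845/4 = 0  ⇒  r_C3 = 13/2 (r>0 drops 1)
2. [ext C3·C4]  r_C3² + 44r_C3 − 1313/4 = 0  ⇒  r_C3 = 13/2 (r>0 drops 1)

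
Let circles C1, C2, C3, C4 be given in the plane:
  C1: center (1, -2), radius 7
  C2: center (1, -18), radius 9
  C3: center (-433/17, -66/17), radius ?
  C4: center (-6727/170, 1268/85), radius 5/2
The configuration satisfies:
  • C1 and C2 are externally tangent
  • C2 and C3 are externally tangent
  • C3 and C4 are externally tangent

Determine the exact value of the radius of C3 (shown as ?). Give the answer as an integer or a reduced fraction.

1. [ext C2·C3]  r_C3² + 18r_C3 − 819 = 0  ⇒  r_C3 = 21 (r>0 drops 1)
2. [ext C3·C4]  r_C3² + 5r_C3 − 546 = 0  ⇒  r_C3 = 21 (r>0 drops 1)

21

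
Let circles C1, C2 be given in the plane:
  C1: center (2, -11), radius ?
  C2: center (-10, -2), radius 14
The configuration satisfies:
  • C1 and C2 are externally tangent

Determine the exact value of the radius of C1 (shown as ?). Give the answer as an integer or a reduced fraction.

1. [ext C1·C2]  r_C1² + 28r_C1 − 29 = 0  ⇒  r_C1 = 1 (r>0 drops 1)

1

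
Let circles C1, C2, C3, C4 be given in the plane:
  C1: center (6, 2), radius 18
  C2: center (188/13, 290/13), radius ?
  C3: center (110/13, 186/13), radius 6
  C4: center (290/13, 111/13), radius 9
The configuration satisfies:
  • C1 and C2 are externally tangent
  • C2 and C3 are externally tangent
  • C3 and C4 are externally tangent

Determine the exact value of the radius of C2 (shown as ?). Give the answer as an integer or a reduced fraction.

1. [ext C1·C2]  r_C2² + 36r_C2 − 160 = 0  ⇒  r_C2 = 4 (r>0 drops 1)
2. [ext C2·C3]  r_C2² + 12r_C2 − 64 = 0  ⇒  r_C2 = 4 (r>0 drops 1)

4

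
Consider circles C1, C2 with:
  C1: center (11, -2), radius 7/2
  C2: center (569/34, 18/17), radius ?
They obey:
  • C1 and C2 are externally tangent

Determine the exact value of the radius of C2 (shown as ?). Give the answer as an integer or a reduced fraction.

3

1. [ext C1·C2]  r_C2² + 7r_C2 − 30 = 0  ⇒  r_C2 = 3 (r>0 drops 1)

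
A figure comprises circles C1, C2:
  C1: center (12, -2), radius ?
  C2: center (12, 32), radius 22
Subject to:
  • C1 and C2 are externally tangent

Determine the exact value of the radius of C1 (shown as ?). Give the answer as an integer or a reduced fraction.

1. [ext C1·C2]  r_C1² + 44r_C1 − 672 = 0  ⇒  r_C1 = 12 (r>0 drops 1)

12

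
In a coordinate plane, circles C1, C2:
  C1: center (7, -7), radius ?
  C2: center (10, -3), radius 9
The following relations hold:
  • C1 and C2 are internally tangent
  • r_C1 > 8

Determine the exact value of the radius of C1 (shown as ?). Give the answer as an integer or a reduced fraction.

1. [int C1,C2]  r_C1² − 18r_C1 + 56 = 0  ⇒  r_C1 = 4 or 14
2. given r_C1 > 8: keep 14

14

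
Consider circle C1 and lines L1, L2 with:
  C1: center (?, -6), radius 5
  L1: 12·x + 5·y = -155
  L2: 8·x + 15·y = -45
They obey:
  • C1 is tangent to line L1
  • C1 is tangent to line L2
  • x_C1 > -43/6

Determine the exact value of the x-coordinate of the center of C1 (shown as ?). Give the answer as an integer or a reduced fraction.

-5

1. [C1‖L1]  x_C1² + (125/6)x_C1 + 475/6 = 0  ⇒  x_C1 = -95/6 or -5
2. [C1‖L2]  x_C1² − (45/4)x_C1 − 325/4 = 0  ⇒  x_C1 = -5 or 65/4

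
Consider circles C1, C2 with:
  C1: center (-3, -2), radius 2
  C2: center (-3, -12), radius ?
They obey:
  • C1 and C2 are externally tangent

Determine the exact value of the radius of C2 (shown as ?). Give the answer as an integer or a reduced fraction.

1. [ext C1·C2]  r_C2² + 4r_C2 − 96 = 0  ⇒  r_C2 = 8 (r>0 drops 1)

8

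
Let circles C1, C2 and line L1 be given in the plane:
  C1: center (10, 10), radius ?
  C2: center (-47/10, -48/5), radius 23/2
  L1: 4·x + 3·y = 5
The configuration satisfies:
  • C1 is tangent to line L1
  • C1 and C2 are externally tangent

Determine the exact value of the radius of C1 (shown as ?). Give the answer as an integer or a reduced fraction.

1. [C1‖L1]  r_C1² − 169 = 0  ⇒  r_C1 = 13 (r>0 drops 1)
2. [ext C1·C2]  r_C1² + 23r_C1 − 468 = 0  ⇒  r_C1 = 13 (r>0 drops 1)

13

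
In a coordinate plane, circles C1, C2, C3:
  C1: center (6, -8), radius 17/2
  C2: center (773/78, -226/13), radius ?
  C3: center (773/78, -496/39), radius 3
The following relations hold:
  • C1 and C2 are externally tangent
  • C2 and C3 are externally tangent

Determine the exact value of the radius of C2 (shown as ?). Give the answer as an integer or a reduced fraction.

1. [ext C1·C2]  r_C2² + 17r_C2 − 280/9 = 0  ⇒  r_C2 = 5/3 (r>0 drops 1)
2. [ext C2·C3]  r_C2² + 6r_C2 − 115/9 = 0  ⇒  r_C2 = 5/3 (r>0 drops 1)

5/3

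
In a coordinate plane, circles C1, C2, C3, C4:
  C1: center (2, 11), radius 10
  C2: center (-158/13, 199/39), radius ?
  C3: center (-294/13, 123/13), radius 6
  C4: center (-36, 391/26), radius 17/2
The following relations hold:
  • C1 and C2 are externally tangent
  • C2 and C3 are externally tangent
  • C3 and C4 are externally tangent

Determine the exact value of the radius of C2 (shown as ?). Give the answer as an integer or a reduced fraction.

1. [ext C1·C2]  r_C2² + 20r_C2 − 1216/9 = 0  ⇒  r_C2 = 16/3 (r>0 drops 1)
2. [ext C2·C3]  r_C2² + 12r_C2 − 832/9 = 0  ⇒  r_C2 = 16/3 (r>0 drops 1)

16/3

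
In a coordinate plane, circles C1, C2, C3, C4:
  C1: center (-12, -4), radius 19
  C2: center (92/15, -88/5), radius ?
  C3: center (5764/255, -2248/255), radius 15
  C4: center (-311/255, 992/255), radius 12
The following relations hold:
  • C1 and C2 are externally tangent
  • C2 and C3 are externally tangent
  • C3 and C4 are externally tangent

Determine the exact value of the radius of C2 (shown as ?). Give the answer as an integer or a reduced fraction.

1. [ext C1·C2]  r_C2² + 38r_C2 − 1375/9 = 0  ⇒  r_C2 = 11/3 (r>0 drops 1)
2. [ext C2·C3]  r_C2² + 30r_C2 − 1111/9 = 0  ⇒  r_C2 = 11/3 (r>0 drops 1)

11/3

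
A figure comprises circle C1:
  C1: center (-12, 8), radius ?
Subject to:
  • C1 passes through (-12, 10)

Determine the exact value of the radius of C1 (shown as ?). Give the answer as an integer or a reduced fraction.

1. [C1∋P]  r_C1² − 4 = 0  ⇒  r_C1 = 2 (r>0 drops 1)

2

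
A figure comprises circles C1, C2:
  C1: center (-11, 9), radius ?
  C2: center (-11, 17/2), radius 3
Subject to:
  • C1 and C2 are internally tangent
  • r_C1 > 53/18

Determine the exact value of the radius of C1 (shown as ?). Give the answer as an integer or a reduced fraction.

1. [int C1,C2]  r_C1² − 6r_C1 + 35/4 = 0  ⇒  r_C1 = 5/2 or 7/2
2. given r_C1 > 53/18: keep 7/2

7/2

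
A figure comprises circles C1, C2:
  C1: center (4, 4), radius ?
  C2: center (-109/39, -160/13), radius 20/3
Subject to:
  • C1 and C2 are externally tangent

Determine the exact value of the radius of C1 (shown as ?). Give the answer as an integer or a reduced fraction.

11

1. [ext C1·C2]  r_C1² + (40/3)r_C1 − 803/3 = 0  ⇒  r_C1 = 11 (r>0 drops 1)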